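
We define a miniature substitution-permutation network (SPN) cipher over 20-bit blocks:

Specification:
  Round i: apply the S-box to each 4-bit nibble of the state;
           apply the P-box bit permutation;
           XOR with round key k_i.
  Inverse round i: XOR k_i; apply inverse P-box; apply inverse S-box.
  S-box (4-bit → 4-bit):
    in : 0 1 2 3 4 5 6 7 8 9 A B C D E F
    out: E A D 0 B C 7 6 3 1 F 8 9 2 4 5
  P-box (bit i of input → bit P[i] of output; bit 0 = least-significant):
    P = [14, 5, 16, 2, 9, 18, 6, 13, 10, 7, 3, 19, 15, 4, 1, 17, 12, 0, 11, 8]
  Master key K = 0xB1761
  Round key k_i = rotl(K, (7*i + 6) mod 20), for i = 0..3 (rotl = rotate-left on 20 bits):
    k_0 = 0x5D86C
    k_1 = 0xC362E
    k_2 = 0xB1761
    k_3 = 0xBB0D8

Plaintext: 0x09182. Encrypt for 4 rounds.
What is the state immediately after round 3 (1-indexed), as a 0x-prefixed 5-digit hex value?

0xEDBBB

s_0 = plaintext = 0x09182
s_1 = Round(s_0, k_0) = 0x813E9
s_2 = Round(s_1, k_1) = 0xE667F
s_3 = Round(s_2, k_2) = 0xEDBBB
s_4 = Round(s_3, k_3) = 0x398CC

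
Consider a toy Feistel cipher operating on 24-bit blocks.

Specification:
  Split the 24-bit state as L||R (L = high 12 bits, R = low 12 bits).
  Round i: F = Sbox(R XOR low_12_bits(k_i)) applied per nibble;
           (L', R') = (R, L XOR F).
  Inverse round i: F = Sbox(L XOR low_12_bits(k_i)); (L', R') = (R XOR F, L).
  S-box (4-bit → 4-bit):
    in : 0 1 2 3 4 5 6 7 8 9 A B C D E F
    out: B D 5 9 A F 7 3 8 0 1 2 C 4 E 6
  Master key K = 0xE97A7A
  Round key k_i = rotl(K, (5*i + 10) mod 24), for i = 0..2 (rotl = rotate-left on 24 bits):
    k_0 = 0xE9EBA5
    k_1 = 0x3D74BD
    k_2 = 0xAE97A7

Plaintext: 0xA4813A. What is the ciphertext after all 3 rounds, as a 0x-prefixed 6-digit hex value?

0x753024

s_0 = plaintext = 0xA4813A
s_1 = Round(s_0, k_0) = 0x13AB4E
s_2 = Round(s_1, k_1) = 0xB4E753
s_3 = Round(s_2, k_2) = 0x753024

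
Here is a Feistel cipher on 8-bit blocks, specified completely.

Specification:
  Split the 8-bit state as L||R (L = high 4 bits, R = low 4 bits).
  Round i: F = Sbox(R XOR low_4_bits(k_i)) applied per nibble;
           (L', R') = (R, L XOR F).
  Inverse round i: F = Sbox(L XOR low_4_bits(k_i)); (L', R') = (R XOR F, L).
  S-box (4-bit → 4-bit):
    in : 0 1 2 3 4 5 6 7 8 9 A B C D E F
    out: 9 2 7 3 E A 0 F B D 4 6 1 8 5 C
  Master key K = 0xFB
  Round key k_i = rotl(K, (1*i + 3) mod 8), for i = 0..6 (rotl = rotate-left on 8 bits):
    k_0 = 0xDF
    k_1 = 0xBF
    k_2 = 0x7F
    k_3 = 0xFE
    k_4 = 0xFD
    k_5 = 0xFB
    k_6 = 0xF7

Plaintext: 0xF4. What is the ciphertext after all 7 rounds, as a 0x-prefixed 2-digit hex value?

s_0 = plaintext = 0xF4
s_1 = Round(s_0, k_0) = 0x49
s_2 = Round(s_1, k_1) = 0x94
s_3 = Round(s_2, k_2) = 0x4F
s_4 = Round(s_3, k_3) = 0xF6
s_5 = Round(s_4, k_4) = 0x69
s_6 = Round(s_5, k_5) = 0x91
s_7 = Round(s_6, k_6) = 0x19

0x19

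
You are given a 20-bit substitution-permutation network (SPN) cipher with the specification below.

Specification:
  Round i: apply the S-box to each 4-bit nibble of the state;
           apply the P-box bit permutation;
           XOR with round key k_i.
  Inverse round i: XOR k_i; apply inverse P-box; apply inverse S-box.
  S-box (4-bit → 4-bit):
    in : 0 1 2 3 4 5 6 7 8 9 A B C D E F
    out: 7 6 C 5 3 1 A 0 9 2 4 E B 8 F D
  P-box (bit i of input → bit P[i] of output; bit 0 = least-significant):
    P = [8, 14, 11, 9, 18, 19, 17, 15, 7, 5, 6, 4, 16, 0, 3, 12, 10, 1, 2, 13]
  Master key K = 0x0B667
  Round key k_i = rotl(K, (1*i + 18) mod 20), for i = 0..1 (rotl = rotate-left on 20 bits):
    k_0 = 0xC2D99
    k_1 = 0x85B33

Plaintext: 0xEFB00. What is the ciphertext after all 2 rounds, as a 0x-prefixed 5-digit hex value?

s_0 = plaintext = 0xEFB00
s_1 = Round(s_0, k_0) = 0x350E7
s_2 = Round(s_1, k_1) = 0x7DFD7

0x7DFD7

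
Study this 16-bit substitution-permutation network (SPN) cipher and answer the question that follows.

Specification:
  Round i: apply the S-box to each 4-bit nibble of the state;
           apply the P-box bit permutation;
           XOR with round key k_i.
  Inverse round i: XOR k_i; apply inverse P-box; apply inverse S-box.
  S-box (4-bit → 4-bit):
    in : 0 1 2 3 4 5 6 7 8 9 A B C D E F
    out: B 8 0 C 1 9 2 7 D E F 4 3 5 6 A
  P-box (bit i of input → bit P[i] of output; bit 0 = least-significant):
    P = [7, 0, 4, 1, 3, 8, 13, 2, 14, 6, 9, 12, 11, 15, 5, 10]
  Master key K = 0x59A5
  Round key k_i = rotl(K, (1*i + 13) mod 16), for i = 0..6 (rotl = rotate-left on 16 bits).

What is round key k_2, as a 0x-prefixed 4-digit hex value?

0xACD2

K = 0x59A5
k_0 = rotl(K, (1*0+13) mod 16) = rotl(K, 13) = 0xAB34
k_1 = rotl(K, (1*1+13) mod 16) = rotl(K, 14) = 0x5669
k_2 = rotl(K, (1*2+13) mod 16) = rotl(K, 15) = 0xACD2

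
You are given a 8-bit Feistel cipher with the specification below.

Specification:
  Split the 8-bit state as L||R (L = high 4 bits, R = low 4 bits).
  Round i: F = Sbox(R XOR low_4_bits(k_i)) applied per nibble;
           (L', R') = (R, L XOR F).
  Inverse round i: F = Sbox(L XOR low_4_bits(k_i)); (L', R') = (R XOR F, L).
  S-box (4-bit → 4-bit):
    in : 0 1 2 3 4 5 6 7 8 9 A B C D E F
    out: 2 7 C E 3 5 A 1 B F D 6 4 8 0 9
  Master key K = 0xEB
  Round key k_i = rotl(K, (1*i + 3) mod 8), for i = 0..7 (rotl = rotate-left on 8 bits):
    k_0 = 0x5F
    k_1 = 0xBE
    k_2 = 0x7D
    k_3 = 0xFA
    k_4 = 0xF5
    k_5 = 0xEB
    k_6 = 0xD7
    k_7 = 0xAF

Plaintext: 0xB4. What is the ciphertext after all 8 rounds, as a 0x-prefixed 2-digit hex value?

s_0 = plaintext = 0xB4
s_1 = Round(s_0, k_0) = 0x4D
s_2 = Round(s_1, k_1) = 0xDA
s_3 = Round(s_2, k_2) = 0xAC
s_4 = Round(s_3, k_3) = 0xC0
s_5 = Round(s_4, k_4) = 0x09
s_6 = Round(s_5, k_5) = 0x9C
s_7 = Round(s_6, k_6) = 0xCF
s_8 = Round(s_7, k_7) = 0xFE

0xFE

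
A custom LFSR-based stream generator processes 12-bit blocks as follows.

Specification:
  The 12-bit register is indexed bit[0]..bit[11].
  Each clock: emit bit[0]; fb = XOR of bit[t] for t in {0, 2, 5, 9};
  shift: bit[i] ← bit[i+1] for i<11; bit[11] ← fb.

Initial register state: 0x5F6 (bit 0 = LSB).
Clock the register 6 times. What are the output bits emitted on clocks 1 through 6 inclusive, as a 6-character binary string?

011011

reg_0 = 0x5F6
clock 1: out=0, reg = 0x2FB
clock 2: out=1, reg = 0x97D
clock 3: out=1, reg = 0xCBE
clock 4: out=0, reg = 0x65F
clock 5: out=1, reg = 0xB2F
clock 6: out=1, reg = 0x597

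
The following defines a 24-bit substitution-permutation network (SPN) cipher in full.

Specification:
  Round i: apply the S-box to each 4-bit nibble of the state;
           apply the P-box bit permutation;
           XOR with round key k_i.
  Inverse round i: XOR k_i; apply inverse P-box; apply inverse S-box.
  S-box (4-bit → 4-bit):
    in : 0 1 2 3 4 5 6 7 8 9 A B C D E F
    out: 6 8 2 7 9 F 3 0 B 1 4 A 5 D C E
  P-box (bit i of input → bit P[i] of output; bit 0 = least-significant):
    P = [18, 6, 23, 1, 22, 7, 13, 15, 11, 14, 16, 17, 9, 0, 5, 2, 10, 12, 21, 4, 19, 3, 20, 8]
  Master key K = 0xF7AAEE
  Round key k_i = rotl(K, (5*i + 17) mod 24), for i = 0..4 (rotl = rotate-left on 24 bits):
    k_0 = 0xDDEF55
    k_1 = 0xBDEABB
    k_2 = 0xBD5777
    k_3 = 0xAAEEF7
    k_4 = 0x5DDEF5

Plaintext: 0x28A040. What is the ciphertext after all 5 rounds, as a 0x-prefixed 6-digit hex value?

s_0 = plaintext = 0x28A040
s_1 = Round(s_0, k_0) = 0x1C3B2D
s_2 = Round(s_1, k_1) = 0x1BAD18
s_3 = Round(s_2, k_2) = 0xBACE05
s_4 = Round(s_3, k_3) = 0x0DCD1D
s_5 = Round(s_4, k_4) = 0xEA50CF

0xEA50CF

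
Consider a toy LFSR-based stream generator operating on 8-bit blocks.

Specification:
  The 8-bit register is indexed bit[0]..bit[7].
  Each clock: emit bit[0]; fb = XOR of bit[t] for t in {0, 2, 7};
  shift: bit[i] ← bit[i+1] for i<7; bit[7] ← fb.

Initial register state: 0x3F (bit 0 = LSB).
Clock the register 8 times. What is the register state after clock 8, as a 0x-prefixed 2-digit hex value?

0x10

reg_0 = 0x3F
clock 1: out=1, reg = 0x1F
clock 2: out=1, reg = 0x0F
clock 3: out=1, reg = 0x07
clock 4: out=1, reg = 0x03
clock 5: out=1, reg = 0x81
clock 6: out=1, reg = 0x40
clock 7: out=0, reg = 0x20
clock 8: out=0, reg = 0x10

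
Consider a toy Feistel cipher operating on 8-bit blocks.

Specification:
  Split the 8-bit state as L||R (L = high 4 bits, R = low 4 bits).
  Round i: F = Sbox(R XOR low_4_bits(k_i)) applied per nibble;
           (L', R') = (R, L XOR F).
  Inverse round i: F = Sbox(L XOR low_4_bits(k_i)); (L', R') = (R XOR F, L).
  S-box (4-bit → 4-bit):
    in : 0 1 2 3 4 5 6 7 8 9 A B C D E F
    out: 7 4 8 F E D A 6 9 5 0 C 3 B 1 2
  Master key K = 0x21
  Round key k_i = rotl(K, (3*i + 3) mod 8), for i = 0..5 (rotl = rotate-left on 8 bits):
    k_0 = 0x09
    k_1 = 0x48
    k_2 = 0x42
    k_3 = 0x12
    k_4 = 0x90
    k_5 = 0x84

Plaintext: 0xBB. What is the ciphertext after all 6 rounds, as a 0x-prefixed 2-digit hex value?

s_0 = plaintext = 0xBB
s_1 = Round(s_0, k_0) = 0xB3
s_2 = Round(s_1, k_1) = 0x37
s_3 = Round(s_2, k_2) = 0x7E
s_4 = Round(s_3, k_3) = 0xE4
s_5 = Round(s_4, k_4) = 0x40
s_6 = Round(s_5, k_5) = 0x0A

0x0A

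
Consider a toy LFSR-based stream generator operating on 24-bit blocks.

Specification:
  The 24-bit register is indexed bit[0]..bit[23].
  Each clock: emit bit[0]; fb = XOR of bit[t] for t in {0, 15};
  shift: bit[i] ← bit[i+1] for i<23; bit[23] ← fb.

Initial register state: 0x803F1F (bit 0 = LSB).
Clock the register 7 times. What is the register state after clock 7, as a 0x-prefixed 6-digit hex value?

0x3F007E

reg_0 = 0x803F1F
clock 1: out=1, reg = 0xC01F8F
clock 2: out=1, reg = 0xE00FC7
clock 3: out=1, reg = 0xF007E3
clock 4: out=1, reg = 0xF803F1
clock 5: out=1, reg = 0xFC01F8
clock 6: out=0, reg = 0x7E00FC
clock 7: out=0, reg = 0x3F007E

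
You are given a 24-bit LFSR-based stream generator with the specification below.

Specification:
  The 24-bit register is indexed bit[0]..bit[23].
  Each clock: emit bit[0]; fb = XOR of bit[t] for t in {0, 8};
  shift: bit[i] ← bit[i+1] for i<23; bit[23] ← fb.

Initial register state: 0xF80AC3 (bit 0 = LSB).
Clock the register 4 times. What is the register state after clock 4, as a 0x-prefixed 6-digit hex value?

reg_0 = 0xF80AC3
clock 1: out=1, reg = 0xFC0561
clock 2: out=1, reg = 0x7E02B0
clock 3: out=0, reg = 0x3F0158
clock 4: out=0, reg = 0x9F80AC

0x9F80AC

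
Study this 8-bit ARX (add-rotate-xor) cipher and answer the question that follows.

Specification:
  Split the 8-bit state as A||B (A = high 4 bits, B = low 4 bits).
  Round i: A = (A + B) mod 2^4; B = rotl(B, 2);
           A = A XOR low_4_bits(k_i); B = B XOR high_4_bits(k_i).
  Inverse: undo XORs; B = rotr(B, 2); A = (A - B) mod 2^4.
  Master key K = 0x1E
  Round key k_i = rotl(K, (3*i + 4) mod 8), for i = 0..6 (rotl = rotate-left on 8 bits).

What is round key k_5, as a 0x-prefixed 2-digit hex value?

K = 0x1E
k_0 = rotl(K, (3*0+4) mod 8) = rotl(K, 4) = 0xE1
k_1 = rotl(K, (3*1+4) mod 8) = rotl(K, 7) = 0x0F
k_2 = rotl(K, (3*2+4) mod 8) = rotl(K, 2) = 0x78
k_3 = rotl(K, (3*3+4) mod 8) = rotl(K, 5) = 0xC3
k_4 = rotl(K, (3*4+4) mod 8) = rotl(K, 0) = 0x1E
k_5 = rotl(K, (3*5+4) mod 8) = rotl(K, 3) = 0xF0

0xF0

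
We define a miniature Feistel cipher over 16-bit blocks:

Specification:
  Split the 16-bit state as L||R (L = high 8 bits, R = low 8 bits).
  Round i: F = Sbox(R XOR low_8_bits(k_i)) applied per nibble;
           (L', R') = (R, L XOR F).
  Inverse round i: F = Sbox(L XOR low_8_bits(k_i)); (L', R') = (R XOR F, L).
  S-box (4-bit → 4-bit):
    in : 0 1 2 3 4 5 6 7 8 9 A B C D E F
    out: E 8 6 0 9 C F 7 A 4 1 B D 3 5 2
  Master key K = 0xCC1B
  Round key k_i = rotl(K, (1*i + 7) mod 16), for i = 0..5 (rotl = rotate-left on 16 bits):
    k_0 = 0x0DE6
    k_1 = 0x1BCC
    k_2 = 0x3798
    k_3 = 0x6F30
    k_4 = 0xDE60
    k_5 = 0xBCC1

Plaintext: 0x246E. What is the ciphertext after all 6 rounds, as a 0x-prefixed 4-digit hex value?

s_0 = plaintext = 0x246E
s_1 = Round(s_0, k_0) = 0x6E8E
s_2 = Round(s_1, k_1) = 0x8EF8
s_3 = Round(s_2, k_2) = 0xF870
s_4 = Round(s_3, k_3) = 0x7066
s_5 = Round(s_4, k_4) = 0x669F
s_6 = Round(s_5, k_5) = 0x9FA3

0x9FA3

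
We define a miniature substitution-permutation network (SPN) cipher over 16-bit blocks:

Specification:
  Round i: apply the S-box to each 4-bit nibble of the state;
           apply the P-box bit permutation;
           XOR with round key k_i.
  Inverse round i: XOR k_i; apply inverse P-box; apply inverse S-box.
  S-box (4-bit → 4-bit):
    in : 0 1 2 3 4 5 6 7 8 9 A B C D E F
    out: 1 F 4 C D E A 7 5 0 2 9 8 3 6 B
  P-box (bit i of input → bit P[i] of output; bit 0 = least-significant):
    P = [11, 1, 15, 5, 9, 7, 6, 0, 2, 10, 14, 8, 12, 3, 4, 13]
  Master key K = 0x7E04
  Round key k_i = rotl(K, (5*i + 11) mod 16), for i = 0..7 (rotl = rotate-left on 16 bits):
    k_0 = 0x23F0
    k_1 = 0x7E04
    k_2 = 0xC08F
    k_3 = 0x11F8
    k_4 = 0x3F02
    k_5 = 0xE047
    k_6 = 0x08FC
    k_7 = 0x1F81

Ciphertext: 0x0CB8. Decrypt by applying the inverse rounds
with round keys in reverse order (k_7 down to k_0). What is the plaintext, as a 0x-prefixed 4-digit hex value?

s_0 = ciphertext = 0x0CB8
s_1 = InvRound(s_0, k_7) = 0x7CBC
s_2 = InvRound(s_1, k_6) = 0xBE29
s_3 = InvRound(s_2, k_5) = 0xD78F
s_4 = InvRound(s_3, k_4) = 0x6868
s_5 = InvRound(s_4, k_3) = 0x43A0
s_6 = InvRound(s_5, k_2) = 0xABB5
s_7 = InvRound(s_6, k_1) = 0x8563
s_8 = InvRound(s_7, k_0) = 0x3AFE

0x3AFE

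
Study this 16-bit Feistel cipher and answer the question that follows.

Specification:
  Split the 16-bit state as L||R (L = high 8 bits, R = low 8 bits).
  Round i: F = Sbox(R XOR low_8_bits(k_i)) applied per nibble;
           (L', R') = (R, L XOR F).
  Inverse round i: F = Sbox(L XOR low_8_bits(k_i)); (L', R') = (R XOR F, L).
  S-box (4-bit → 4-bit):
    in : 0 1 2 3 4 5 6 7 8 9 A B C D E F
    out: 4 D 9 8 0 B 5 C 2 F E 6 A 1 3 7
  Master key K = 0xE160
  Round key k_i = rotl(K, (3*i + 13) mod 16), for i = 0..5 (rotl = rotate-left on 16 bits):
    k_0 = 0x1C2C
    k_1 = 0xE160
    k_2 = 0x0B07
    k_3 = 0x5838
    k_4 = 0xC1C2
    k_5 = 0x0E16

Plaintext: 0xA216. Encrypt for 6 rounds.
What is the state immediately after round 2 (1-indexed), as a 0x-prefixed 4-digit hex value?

s_0 = plaintext = 0xA216
s_1 = Round(s_0, k_0) = 0x162C
s_2 = Round(s_1, k_1) = 0x2C1C
s_3 = Round(s_2, k_2) = 0x1CFA
s_4 = Round(s_3, k_3) = 0xFAB5
s_5 = Round(s_4, k_4) = 0xB536
s_6 = Round(s_5, k_5) = 0x3621

0x2C1C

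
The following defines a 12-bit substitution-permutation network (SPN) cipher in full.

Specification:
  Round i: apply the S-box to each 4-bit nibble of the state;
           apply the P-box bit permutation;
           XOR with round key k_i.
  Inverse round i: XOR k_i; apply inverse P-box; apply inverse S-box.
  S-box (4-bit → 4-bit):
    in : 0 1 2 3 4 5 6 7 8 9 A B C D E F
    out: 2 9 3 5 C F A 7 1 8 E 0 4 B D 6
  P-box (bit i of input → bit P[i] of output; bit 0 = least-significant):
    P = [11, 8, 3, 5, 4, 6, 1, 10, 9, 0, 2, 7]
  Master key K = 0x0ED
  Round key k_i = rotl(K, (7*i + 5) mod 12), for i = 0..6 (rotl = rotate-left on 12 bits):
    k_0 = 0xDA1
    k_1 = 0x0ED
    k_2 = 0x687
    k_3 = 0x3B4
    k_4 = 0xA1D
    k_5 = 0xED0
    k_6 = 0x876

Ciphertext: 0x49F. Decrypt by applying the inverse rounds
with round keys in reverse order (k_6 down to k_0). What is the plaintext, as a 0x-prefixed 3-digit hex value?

0x7D1

s_0 = ciphertext = 0x49F
s_1 = InvRound(s_0, k_6) = 0x66E
s_2 = InvRound(s_1, k_5) = 0x43E
s_3 = InvRound(s_2, k_4) = 0x241
s_4 = InvRound(s_3, k_3) = 0xA26
s_5 = InvRound(s_4, k_2) = 0x691
s_6 = InvRound(s_5, k_1) = 0x3D4
s_7 = InvRound(s_6, k_0) = 0x7D1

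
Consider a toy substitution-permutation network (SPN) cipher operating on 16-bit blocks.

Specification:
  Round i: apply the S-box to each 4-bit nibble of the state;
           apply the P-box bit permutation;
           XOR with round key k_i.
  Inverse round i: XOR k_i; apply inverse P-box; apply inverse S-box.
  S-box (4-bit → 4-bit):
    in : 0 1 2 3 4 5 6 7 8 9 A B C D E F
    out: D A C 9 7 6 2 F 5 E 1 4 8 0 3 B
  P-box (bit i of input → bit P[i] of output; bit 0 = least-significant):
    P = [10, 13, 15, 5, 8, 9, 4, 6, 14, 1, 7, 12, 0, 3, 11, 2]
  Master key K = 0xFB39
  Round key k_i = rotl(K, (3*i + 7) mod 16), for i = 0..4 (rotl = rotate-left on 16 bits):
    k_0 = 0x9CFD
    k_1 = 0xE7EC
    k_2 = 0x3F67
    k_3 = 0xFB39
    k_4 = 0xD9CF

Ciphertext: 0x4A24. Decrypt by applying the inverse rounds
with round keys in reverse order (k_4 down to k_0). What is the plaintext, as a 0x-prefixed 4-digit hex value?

0xF50D

s_0 = ciphertext = 0x4A24
s_1 = InvRound(s_0, k_4) = 0xE9F2
s_2 = InvRound(s_1, k_3) = 0xE91D
s_3 = InvRound(s_2, k_2) = 0x6F90
s_4 = InvRound(s_3, k_1) = 0x9D22
s_5 = InvRound(s_4, k_0) = 0xF50D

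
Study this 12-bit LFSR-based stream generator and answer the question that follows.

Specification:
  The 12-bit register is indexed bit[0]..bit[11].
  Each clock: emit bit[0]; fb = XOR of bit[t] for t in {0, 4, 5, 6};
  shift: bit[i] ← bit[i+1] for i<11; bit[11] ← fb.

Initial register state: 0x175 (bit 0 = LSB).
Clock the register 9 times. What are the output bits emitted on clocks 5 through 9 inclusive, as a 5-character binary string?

11101

reg_0 = 0x175
clock 1: out=1, reg = 0x0BA
clock 2: out=0, reg = 0x05D
clock 3: out=1, reg = 0x82E
clock 4: out=0, reg = 0xC17
clock 5: out=1, reg = 0x60B
clock 6: out=1, reg = 0xB05
clock 7: out=1, reg = 0xD82
clock 8: out=0, reg = 0x6C1
clock 9: out=1, reg = 0x360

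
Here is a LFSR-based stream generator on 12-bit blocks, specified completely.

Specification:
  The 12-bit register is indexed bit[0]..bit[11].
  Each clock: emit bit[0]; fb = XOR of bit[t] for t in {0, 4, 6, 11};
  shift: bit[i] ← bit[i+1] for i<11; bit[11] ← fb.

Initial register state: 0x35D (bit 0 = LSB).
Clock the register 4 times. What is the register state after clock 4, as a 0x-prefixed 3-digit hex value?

0x335

reg_0 = 0x35D
clock 1: out=1, reg = 0x9AE
clock 2: out=0, reg = 0xCD7
clock 3: out=1, reg = 0x66B
clock 4: out=1, reg = 0x335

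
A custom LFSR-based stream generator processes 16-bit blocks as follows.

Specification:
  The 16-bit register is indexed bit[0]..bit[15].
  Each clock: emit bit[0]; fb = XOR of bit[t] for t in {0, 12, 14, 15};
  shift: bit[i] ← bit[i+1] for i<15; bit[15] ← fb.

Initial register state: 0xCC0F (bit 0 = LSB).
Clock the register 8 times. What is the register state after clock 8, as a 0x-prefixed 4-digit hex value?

0x8BCC

reg_0 = 0xCC0F
clock 1: out=1, reg = 0xE607
clock 2: out=1, reg = 0xF303
clock 3: out=1, reg = 0x7981
clock 4: out=1, reg = 0xBCC0
clock 5: out=0, reg = 0x5E60
clock 6: out=0, reg = 0x2F30
clock 7: out=0, reg = 0x1798
clock 8: out=0, reg = 0x8BCC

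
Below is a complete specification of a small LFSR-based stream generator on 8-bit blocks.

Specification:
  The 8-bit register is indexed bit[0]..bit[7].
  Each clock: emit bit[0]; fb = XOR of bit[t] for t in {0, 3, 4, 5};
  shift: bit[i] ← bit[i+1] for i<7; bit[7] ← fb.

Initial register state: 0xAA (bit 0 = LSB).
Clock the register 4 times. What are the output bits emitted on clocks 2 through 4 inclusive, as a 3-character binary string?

reg_0 = 0xAA
clock 1: out=0, reg = 0x55
clock 2: out=1, reg = 0x2A
clock 3: out=0, reg = 0x15
clock 4: out=1, reg = 0x0A

101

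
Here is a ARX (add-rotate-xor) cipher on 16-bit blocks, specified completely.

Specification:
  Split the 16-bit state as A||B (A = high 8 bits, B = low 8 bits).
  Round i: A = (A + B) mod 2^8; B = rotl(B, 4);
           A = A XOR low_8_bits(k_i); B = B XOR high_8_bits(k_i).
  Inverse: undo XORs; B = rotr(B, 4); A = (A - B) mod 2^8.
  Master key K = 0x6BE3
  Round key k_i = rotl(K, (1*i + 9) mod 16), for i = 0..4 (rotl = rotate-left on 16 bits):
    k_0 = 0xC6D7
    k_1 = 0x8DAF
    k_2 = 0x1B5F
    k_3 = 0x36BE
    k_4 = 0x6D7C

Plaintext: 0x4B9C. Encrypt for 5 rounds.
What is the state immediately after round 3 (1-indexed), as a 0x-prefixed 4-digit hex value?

0x52CC

s_0 = plaintext = 0x4B9C
s_1 = Round(s_0, k_0) = 0x300F
s_2 = Round(s_1, k_1) = 0x907D
s_3 = Round(s_2, k_2) = 0x52CC
s_4 = Round(s_3, k_3) = 0xA0FA
s_5 = Round(s_4, k_4) = 0xE6C2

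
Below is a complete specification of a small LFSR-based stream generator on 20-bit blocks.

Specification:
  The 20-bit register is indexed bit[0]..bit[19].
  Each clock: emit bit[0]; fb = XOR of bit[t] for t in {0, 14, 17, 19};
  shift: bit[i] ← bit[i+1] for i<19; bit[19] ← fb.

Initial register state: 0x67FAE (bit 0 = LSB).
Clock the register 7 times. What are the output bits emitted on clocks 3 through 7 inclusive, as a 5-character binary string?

11010

reg_0 = 0x67FAE
clock 1: out=0, reg = 0x33FD7
clock 2: out=1, reg = 0x19FEB
clock 3: out=1, reg = 0x8CFF5
clock 4: out=1, reg = 0xC67FA
clock 5: out=0, reg = 0x633FD
clock 6: out=1, reg = 0x319FE
clock 7: out=0, reg = 0x98CFF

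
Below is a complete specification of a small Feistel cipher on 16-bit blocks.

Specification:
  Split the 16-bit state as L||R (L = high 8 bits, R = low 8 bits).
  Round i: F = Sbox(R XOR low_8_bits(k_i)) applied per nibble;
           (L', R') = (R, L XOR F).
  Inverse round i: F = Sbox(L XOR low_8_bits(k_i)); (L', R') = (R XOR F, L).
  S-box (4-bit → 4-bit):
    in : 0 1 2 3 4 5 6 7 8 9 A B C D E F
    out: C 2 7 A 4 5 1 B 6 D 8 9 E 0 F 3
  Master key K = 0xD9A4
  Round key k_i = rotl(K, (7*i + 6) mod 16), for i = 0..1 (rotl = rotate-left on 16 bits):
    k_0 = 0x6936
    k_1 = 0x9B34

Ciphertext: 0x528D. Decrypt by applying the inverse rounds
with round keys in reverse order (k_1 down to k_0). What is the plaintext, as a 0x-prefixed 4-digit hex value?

s_0 = ciphertext = 0x528D
s_1 = InvRound(s_0, k_1) = 0x9C52
s_2 = InvRound(s_1, k_0) = 0xDA9C

0xDA9C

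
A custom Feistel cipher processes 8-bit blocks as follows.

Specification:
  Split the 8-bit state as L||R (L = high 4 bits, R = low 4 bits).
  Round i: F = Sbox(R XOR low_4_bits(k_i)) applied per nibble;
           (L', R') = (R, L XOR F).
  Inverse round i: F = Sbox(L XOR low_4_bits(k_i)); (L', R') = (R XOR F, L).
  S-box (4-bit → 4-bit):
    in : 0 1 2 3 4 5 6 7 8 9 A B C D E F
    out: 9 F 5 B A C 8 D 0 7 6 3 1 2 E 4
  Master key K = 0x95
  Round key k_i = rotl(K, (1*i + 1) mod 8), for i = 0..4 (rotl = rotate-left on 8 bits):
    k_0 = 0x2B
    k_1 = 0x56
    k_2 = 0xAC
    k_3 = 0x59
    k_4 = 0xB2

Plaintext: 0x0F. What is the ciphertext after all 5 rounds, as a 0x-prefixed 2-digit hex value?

0x65

s_0 = plaintext = 0x0F
s_1 = Round(s_0, k_0) = 0xFA
s_2 = Round(s_1, k_1) = 0xAE
s_3 = Round(s_2, k_2) = 0xEF
s_4 = Round(s_3, k_3) = 0xF6
s_5 = Round(s_4, k_4) = 0x65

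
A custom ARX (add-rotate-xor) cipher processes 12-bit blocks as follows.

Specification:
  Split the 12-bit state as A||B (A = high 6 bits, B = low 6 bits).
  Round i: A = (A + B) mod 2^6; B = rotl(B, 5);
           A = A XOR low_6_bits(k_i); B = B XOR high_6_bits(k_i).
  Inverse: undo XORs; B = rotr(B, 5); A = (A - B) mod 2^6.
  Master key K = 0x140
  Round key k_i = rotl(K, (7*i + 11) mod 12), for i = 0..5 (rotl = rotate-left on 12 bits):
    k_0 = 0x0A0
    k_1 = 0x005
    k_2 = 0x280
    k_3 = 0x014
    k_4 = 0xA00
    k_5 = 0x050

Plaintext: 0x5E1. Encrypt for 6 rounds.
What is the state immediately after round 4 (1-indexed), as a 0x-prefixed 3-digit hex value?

s_0 = plaintext = 0x5E1
s_1 = Round(s_0, k_0) = 0x632
s_2 = Round(s_1, k_1) = 0x3D9
s_3 = Round(s_2, k_2) = 0xA26
s_4 = Round(s_3, k_3) = 0x693
s_5 = Round(s_4, k_4) = 0xB41
s_6 = Round(s_5, k_5) = 0xFA1

0x693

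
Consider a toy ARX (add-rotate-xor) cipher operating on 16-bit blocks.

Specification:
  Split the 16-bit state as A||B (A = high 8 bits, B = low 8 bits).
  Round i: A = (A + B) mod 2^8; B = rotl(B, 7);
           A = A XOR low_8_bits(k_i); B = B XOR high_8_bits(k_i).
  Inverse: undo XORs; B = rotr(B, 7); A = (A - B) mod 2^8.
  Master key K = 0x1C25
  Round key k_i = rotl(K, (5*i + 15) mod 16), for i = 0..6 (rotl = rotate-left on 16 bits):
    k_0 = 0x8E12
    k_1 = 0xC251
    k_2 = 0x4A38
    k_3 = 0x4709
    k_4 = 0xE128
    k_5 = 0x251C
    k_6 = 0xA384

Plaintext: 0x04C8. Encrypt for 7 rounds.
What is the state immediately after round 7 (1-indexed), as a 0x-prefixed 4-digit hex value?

0x13B8

s_0 = plaintext = 0x04C8
s_1 = Round(s_0, k_0) = 0xDEEA
s_2 = Round(s_1, k_1) = 0x99B7
s_3 = Round(s_2, k_2) = 0x6891
s_4 = Round(s_3, k_3) = 0xF08F
s_5 = Round(s_4, k_4) = 0x5726
s_6 = Round(s_5, k_5) = 0x6136
s_7 = Round(s_6, k_6) = 0x13B8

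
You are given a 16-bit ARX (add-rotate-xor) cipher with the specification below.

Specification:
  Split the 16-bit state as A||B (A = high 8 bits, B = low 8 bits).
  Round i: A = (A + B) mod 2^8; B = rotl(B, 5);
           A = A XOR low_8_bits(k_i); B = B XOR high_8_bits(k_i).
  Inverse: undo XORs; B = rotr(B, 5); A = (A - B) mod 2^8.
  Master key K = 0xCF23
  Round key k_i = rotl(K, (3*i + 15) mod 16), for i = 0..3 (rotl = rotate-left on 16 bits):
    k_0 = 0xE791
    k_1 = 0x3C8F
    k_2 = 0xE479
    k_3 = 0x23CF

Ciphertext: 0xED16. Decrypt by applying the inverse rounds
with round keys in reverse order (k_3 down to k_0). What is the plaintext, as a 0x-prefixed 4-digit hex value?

s_0 = ciphertext = 0xED16
s_1 = InvRound(s_0, k_3) = 0x79A9
s_2 = InvRound(s_1, k_2) = 0x966A
s_3 = InvRound(s_2, k_1) = 0x67B2
s_4 = InvRound(s_3, k_0) = 0x4CAA

0x4CAA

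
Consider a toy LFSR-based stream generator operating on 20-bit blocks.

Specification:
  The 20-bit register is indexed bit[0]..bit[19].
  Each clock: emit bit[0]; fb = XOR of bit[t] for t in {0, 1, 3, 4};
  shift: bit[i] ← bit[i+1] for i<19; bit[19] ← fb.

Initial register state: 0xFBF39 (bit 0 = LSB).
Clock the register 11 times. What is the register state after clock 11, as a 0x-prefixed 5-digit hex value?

0x963F7

reg_0 = 0xFBF39
clock 1: out=1, reg = 0xFDF9C
clock 2: out=0, reg = 0x7EFCE
clock 3: out=0, reg = 0x3F7E7
clock 4: out=1, reg = 0x1FBF3
clock 5: out=1, reg = 0x8FDF9
clock 6: out=1, reg = 0xC7EFC
clock 7: out=0, reg = 0x63F7E
clock 8: out=0, reg = 0xB1FBF
clock 9: out=1, reg = 0x58FDF
clock 10: out=1, reg = 0x2C7EF
clock 11: out=1, reg = 0x963F7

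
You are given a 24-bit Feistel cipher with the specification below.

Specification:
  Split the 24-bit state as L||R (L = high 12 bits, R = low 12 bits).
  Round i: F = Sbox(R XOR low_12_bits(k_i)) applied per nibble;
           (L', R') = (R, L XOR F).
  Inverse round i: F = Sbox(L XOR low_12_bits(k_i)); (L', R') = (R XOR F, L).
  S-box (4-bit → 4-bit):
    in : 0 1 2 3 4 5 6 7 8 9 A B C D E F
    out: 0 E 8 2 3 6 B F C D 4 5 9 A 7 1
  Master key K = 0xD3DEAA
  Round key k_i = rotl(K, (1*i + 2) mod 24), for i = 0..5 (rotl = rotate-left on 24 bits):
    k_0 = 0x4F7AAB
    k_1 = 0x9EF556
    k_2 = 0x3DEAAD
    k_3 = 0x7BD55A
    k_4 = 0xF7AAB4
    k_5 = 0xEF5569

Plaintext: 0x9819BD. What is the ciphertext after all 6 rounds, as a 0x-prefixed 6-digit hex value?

0xFD302A

s_0 = plaintext = 0x9819BD
s_1 = Round(s_0, k_0) = 0x9BDB6A
s_2 = Round(s_1, k_1) = 0xB6AE94
s_3 = Round(s_2, k_2) = 0xE94847
s_4 = Round(s_3, k_3) = 0x84747E
s_5 = Round(s_4, k_4) = 0x47EFD3
s_6 = Round(s_5, k_5) = 0xFD302A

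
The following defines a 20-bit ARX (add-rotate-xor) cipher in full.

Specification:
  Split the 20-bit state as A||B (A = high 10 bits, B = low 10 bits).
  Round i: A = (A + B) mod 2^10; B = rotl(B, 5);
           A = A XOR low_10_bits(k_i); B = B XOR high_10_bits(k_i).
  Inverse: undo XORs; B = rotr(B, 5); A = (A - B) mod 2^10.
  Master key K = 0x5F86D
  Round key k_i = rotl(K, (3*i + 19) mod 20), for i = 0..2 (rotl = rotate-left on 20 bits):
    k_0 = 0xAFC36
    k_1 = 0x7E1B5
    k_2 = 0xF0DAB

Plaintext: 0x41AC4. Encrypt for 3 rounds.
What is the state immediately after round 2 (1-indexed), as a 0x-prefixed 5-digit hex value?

s_0 = plaintext = 0x41AC4
s_1 = Round(s_0, k_0) = 0xFF229
s_2 = Round(s_1, k_1) = 0xE40C9
s_3 = Round(s_2, k_2) = 0x7CAE5

0xE40C9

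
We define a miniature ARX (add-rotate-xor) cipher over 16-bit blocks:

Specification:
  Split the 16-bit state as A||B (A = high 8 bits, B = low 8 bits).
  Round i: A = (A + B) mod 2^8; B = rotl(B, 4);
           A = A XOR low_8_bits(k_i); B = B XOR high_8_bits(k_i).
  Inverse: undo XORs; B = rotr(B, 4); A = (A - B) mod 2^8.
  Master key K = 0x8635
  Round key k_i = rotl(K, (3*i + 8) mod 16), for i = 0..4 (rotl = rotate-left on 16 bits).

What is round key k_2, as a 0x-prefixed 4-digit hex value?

0x618D

K = 0x8635
k_0 = rotl(K, (3*0+8) mod 16) = rotl(K, 8) = 0x3586
k_1 = rotl(K, (3*1+8) mod 16) = rotl(K, 11) = 0xAC31
k_2 = rotl(K, (3*2+8) mod 16) = rotl(K, 14) = 0x618D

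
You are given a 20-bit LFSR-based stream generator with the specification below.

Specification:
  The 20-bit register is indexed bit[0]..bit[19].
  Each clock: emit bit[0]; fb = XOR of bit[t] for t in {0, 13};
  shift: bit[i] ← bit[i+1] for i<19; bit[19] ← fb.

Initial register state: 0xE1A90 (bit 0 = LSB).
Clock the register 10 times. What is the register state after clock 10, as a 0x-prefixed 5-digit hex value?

reg_0 = 0xE1A90
clock 1: out=0, reg = 0x70D48
clock 2: out=0, reg = 0x386A4
clock 3: out=0, reg = 0x1C352
clock 4: out=0, reg = 0x0E1A9
clock 5: out=1, reg = 0x070D4
clock 6: out=0, reg = 0x8386A
clock 7: out=0, reg = 0xC1C35
clock 8: out=1, reg = 0xE0E1A
clock 9: out=0, reg = 0x7070D
clock 10: out=1, reg = 0xB8386

0xB8386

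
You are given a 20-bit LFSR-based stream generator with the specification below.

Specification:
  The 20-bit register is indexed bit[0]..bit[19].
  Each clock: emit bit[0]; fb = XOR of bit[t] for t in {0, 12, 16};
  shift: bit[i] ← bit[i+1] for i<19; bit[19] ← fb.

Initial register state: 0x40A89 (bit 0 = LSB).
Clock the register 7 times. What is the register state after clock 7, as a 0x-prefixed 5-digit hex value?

0x3A815

reg_0 = 0x40A89
clock 1: out=1, reg = 0xA0544
clock 2: out=0, reg = 0x502A2
clock 3: out=0, reg = 0xA8151
clock 4: out=1, reg = 0xD40A8
clock 5: out=0, reg = 0xEA054
clock 6: out=0, reg = 0x7502A
clock 7: out=0, reg = 0x3A815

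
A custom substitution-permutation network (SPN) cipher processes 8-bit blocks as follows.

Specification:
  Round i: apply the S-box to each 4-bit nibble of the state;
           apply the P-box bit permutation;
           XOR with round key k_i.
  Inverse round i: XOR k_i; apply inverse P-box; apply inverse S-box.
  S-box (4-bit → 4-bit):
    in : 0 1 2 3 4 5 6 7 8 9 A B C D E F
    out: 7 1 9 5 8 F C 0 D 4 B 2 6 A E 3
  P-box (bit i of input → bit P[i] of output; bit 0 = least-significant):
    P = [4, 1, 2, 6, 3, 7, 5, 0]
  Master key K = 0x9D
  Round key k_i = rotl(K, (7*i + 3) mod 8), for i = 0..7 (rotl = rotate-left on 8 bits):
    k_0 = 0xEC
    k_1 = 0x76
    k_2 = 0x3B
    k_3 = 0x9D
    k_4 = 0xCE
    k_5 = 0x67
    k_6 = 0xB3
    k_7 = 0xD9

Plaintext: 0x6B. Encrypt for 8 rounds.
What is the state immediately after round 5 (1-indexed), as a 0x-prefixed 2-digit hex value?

0x80

s_0 = plaintext = 0x6B
s_1 = Round(s_0, k_0) = 0xCF
s_2 = Round(s_1, k_1) = 0xC4
s_3 = Round(s_2, k_2) = 0xDB
s_4 = Round(s_3, k_3) = 0x1E
s_5 = Round(s_4, k_4) = 0x80
s_6 = Round(s_5, k_5) = 0x58
s_7 = Round(s_6, k_6) = 0x4E
s_8 = Round(s_7, k_7) = 0x9E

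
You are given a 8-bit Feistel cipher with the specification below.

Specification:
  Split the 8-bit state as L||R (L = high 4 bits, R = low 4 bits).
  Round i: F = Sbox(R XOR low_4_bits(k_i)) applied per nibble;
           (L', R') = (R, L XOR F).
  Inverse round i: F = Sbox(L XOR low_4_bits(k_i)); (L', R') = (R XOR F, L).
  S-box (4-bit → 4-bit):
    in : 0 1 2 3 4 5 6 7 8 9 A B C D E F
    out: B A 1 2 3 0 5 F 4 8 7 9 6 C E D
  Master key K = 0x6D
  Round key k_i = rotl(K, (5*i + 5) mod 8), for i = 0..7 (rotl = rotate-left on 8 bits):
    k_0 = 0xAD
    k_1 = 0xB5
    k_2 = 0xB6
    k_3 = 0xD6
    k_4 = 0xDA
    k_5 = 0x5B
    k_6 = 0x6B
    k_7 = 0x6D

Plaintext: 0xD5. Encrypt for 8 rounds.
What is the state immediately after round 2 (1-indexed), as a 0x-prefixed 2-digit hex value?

0x93

s_0 = plaintext = 0xD5
s_1 = Round(s_0, k_0) = 0x59
s_2 = Round(s_1, k_1) = 0x93
s_3 = Round(s_2, k_2) = 0x39
s_4 = Round(s_3, k_3) = 0x9E
s_5 = Round(s_4, k_4) = 0xEA
s_6 = Round(s_5, k_5) = 0xA4
s_7 = Round(s_6, k_6) = 0x47
s_8 = Round(s_7, k_7) = 0x73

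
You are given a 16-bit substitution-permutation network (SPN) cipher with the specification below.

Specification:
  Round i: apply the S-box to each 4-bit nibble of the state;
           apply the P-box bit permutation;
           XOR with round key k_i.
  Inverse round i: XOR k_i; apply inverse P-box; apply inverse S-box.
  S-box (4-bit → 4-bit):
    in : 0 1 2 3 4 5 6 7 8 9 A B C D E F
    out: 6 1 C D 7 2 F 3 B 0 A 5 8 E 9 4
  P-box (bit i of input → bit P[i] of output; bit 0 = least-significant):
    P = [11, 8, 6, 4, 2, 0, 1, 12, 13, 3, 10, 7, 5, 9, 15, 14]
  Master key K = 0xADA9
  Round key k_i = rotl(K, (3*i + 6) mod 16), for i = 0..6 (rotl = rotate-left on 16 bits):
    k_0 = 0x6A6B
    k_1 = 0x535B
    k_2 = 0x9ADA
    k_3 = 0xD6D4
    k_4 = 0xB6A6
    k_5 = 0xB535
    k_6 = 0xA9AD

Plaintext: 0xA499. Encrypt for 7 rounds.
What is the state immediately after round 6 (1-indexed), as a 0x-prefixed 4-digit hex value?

0x7229

s_0 = plaintext = 0xA499
s_1 = Round(s_0, k_0) = 0x0C63
s_2 = Round(s_1, k_1) = 0xC98C
s_3 = Round(s_2, k_2) = 0xCACF
s_4 = Round(s_3, k_3) = 0x861C
s_5 = Round(s_4, k_4) = 0xD01A
s_6 = Round(s_5, k_5) = 0x7229
s_7 = Round(s_6, k_6) = 0xBF0F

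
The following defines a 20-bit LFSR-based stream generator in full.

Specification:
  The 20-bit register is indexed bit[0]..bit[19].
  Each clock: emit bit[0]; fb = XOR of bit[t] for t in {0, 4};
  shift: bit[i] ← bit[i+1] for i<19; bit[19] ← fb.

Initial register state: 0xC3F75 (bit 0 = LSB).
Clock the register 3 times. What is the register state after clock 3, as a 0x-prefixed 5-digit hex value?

0x587EE

reg_0 = 0xC3F75
clock 1: out=1, reg = 0x61FBA
clock 2: out=0, reg = 0xB0FDD
clock 3: out=1, reg = 0x587EE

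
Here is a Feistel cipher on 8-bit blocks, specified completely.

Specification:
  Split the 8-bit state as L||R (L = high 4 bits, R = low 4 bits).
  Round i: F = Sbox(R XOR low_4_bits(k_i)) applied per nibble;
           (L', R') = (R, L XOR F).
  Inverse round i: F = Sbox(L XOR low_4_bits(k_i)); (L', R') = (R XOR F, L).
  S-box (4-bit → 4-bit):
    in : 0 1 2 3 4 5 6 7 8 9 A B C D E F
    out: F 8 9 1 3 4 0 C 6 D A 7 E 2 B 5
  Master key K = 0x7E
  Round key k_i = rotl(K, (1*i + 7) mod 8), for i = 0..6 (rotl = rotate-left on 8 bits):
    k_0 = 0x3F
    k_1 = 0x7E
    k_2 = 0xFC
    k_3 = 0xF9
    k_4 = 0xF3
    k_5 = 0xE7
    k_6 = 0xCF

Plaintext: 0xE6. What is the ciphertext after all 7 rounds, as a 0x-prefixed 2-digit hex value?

s_0 = plaintext = 0xE6
s_1 = Round(s_0, k_0) = 0x63
s_2 = Round(s_1, k_1) = 0x34
s_3 = Round(s_2, k_2) = 0x45
s_4 = Round(s_3, k_3) = 0x5A
s_5 = Round(s_4, k_4) = 0xA8
s_6 = Round(s_5, k_5) = 0x8F
s_7 = Round(s_6, k_6) = 0xF7

0xF7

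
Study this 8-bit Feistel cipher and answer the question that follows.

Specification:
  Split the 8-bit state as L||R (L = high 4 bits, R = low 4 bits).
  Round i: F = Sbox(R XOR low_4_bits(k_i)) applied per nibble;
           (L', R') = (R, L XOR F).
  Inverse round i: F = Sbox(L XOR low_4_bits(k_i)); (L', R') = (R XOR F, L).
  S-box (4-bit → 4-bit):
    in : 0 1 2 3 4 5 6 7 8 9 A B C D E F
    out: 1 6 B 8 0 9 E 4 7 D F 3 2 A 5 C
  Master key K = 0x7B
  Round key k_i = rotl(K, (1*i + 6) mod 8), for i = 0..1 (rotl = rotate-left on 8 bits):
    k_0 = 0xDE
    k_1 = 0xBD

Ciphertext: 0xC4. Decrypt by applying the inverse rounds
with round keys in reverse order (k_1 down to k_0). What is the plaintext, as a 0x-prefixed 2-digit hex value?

0xE2

s_0 = ciphertext = 0xC4
s_1 = InvRound(s_0, k_1) = 0x2C
s_2 = InvRound(s_1, k_0) = 0xE2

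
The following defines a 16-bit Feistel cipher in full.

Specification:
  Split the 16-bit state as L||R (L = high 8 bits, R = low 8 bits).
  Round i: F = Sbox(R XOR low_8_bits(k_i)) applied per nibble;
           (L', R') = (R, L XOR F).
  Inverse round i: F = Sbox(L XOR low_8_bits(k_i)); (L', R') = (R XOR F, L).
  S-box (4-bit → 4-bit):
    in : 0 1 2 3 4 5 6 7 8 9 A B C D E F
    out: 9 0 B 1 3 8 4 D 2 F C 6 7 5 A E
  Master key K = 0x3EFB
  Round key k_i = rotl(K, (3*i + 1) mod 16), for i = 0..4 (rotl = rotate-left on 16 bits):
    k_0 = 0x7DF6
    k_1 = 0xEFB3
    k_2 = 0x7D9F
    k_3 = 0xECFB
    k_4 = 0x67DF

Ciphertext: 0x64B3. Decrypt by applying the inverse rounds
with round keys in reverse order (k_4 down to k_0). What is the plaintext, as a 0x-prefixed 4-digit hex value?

s_0 = ciphertext = 0x64B3
s_1 = InvRound(s_0, k_4) = 0xD564
s_2 = InvRound(s_1, k_3) = 0xDED5
s_3 = InvRound(s_2, k_2) = 0xE5DE
s_4 = InvRound(s_3, k_1) = 0x5AE5
s_5 = InvRound(s_4, k_0) = 0x225A

0x225A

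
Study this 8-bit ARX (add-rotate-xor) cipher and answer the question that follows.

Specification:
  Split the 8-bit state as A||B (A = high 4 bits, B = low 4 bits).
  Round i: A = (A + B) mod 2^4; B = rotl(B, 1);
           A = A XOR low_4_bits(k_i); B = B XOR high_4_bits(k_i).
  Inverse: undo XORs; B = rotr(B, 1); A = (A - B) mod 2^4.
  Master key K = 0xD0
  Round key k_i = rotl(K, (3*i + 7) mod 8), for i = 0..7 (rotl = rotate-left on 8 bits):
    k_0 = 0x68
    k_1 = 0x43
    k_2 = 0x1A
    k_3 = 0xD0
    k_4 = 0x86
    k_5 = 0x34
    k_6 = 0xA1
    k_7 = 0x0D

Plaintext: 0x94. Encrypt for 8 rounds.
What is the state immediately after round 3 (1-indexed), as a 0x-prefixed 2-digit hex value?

0x32

s_0 = plaintext = 0x94
s_1 = Round(s_0, k_0) = 0x5E
s_2 = Round(s_1, k_1) = 0x09
s_3 = Round(s_2, k_2) = 0x32
s_4 = Round(s_3, k_3) = 0x59
s_5 = Round(s_4, k_4) = 0x8B
s_6 = Round(s_5, k_5) = 0x74
s_7 = Round(s_6, k_6) = 0xA2
s_8 = Round(s_7, k_7) = 0x14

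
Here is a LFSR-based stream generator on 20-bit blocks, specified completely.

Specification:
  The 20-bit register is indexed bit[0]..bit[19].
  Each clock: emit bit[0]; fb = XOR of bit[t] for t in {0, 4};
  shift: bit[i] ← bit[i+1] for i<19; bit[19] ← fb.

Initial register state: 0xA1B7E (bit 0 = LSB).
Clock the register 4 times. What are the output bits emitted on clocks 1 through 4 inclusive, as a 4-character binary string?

0111

reg_0 = 0xA1B7E
clock 1: out=0, reg = 0xD0DBF
clock 2: out=1, reg = 0x686DF
clock 3: out=1, reg = 0x3436F
clock 4: out=1, reg = 0x9A1B7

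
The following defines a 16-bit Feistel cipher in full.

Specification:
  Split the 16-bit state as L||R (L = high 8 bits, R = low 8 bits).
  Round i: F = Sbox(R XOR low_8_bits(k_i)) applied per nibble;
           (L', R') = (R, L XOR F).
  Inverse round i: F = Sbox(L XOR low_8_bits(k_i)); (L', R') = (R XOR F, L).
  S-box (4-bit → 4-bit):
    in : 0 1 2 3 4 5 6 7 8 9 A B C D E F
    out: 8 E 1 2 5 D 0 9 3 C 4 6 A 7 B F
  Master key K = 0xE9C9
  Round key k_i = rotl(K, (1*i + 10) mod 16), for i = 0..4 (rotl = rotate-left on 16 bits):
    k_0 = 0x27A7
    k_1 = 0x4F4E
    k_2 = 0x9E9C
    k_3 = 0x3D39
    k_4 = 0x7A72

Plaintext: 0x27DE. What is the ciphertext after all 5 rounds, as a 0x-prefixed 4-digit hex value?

s_0 = plaintext = 0x27DE
s_1 = Round(s_0, k_0) = 0xDEBB
s_2 = Round(s_1, k_1) = 0xBB23
s_3 = Round(s_2, k_2) = 0x23D4
s_4 = Round(s_3, k_3) = 0xD494
s_5 = Round(s_4, k_4) = 0x9464

0x9464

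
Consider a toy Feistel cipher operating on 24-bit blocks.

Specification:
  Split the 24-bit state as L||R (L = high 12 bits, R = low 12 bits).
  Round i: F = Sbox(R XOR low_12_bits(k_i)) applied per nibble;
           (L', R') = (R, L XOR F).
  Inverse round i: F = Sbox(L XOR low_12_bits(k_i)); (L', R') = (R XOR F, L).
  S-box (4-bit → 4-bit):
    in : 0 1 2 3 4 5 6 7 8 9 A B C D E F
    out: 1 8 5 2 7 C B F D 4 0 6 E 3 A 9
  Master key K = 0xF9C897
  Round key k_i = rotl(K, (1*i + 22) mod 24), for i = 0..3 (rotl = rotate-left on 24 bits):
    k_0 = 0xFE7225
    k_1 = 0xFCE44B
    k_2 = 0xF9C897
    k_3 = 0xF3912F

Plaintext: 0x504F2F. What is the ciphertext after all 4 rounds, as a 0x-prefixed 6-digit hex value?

0x3ECF04

s_0 = plaintext = 0x504F2F
s_1 = Round(s_0, k_0) = 0xF2F614
s_2 = Round(s_1, k_1) = 0x614AE6
s_3 = Round(s_2, k_2) = 0xAE63EC
s_4 = Round(s_3, k_3) = 0x3ECF04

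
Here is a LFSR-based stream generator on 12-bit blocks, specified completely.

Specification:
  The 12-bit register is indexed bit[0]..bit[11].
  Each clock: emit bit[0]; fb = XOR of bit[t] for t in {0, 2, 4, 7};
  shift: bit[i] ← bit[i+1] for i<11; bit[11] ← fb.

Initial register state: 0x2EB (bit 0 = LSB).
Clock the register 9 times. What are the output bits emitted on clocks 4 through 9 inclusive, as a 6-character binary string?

reg_0 = 0x2EB
clock 1: out=1, reg = 0x175
clock 2: out=1, reg = 0x8BA
clock 3: out=0, reg = 0x45D
clock 4: out=1, reg = 0xA2E
clock 5: out=0, reg = 0xD17
clock 6: out=1, reg = 0xE8B
clock 7: out=1, reg = 0x745
clock 8: out=1, reg = 0x3A2
clock 9: out=0, reg = 0x9D1

101110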